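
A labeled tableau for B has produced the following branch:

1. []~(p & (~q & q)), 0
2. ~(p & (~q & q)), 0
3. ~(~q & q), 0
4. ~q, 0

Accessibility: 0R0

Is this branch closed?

Not closed

There is no literal clash: for every atom and world, at most one sign appears.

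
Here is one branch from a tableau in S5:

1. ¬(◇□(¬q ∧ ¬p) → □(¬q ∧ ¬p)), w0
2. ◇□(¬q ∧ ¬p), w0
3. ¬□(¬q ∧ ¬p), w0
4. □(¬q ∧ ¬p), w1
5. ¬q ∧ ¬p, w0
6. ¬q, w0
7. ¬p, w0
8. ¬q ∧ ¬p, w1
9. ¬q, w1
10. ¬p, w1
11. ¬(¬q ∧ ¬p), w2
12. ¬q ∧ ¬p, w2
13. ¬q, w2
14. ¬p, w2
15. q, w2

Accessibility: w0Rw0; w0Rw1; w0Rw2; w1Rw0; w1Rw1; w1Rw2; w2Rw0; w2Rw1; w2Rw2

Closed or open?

Both q and ¬q appear at w2.

Yes, closed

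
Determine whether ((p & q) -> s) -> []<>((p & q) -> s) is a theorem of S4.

Tableau for the negation ~(((p & q) -> s) -> []<>((p & q) -> s)):
1. ~(((p & q) -> s) -> []<>((p & q) -> s)), w0
2. (p & q) -> s, w0
3. ~[]<>((p & q) -> s), w0
4. s, w0
5. ~<>((p & q) -> s), w1
6. ~((p & q) -> s), w1
7. p & q, w1
8. ~s, w1
9. p, w1
10. q, w1
Accessibility: w0Rw0, w0Rw1, w1Rw1
The negation has an open branch (countermodel exists).

No, not valid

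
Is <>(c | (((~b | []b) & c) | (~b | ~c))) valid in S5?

Yes, valid

Tableau for the negation ~<>(c | (((~b | []b) & c) | (~b | ~c))):
1. ~<>(c | (((~b | []b) & c) | (~b | ~c))), 0
2. ~(c | (((~b | []b) & c) | (~b | ~c))), 0
3. ~c, 0
4. ~(((~b | []b) & c) | (~b | ~c)), 0
5. ~((~b | []b) & c), 0
6. ~(~b | ~c), 0
7. b, 0
8. c, 0
Accessibility: 0R0
Branch closes: c and ~c both at 0.
All branches of the negation close; one closing branch shown above.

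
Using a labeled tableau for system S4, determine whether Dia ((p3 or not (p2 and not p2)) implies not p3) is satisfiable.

1. Dia ((p3 or not (p2 and not p2)) implies not p3), 0
2. (p3 or not (p2 and not p2)) implies not p3, 1
3. not p3, 1
Accessibility: 0R0, 0R1, 1R1

Satisfiable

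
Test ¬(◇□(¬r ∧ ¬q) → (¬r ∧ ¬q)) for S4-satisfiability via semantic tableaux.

Yes, satisfiable

1. ¬(◇□(¬r ∧ ¬q) → (¬r ∧ ¬q)), w0
2. ◇□(¬r ∧ ¬q), w0   [¬→-rule on 1]
3. ¬(¬r ∧ ¬q), w0   [¬→-rule on 1]
4. q, w0   [¬∧-rule on 3 (branches; this branch)]
5. □(¬r ∧ ¬q), w1   [◇-rule on 2: fresh world w1, w0Rw1]
6. ¬r ∧ ¬q, w1   [□-rule on 5 via w1Rw1]
7. ¬r, w1   [∧-rule on 6]
8. ¬q, w1   [∧-rule on 6]
Accessibility: w0Rw0, w0Rw1, w1Rw1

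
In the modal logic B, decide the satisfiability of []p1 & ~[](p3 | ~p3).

Unsatisfiable (every branch closes)

1. []p1 & ~[](p3 | ~p3), u
2. []p1, u
3. ~[](p3 | ~p3), u
4. p1, u
5. ~(p3 | ~p3), v
6. ~p3, v
7. p3, v
Accessibility: uRu, uRv, vRu, vRv
Branch closes: p3 and ~p3 both at v.
All branches of the tableau close; one closing branch shown above.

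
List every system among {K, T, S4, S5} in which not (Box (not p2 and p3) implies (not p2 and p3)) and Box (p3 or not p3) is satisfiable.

K-tableau for the formula:
1. not (Box (not p2 and p3) implies (not p2 and p3)) and Box (p3 or not p3), u
2. not (Box (not p2 and p3) implies (not p2 and p3)), u   [and-rule on 1]
3. Box (p3 or not p3), u   [and-rule on 1]
4. Box (not p2 and p3), u   [neg-implies-rule on 2]
5. not (not p2 and p3), u   [neg-implies-rule on 2]
6. not p3, u   [neg-and-rule on 5 (branches; this branch)]
Complete open branch: satisfiable in K.
T-tableau for the formula:
1. not (Box (not p2 and p3) implies (not p2 and p3)) and Box (p3 or not p3), u
2. not (Box (not p2 and p3) implies (not p2 and p3)), u   [and-rule on 1]
3. Box (p3 or not p3), u   [and-rule on 1]
4. Box (not p2 and p3), u   [neg-implies-rule on 2]
5. not (not p2 and p3), u   [neg-implies-rule on 2]
6. p3 or not p3, u   [Box-rule on 3 via uRu]
7. not p2 and p3, u   [Box-rule on 4 via uRu]
8. not p2, u   [and-rule on 7]
9. p3, u   [and-rule on 7]
10. not p3, u   [neg-and-rule on 5 (branches; this branch)]
Accessibility: uRu
Branch closes: p3 and not p3 both at u.
Every branch closes (one shown): unsatisfiable in T, hence also in S4, S5 (every S4/S5-frame is a T-frame).

K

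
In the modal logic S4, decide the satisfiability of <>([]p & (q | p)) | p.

Satisfiable (open branch found)

1. <>([]p & (q | p)) | p, u
2. p, u
Accessibility: uRu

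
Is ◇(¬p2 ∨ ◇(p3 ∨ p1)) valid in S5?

Invalid (countermodel exists)

Tableau for the negation ¬◇(¬p2 ∨ ◇(p3 ∨ p1)):
1. ¬◇(¬p2 ∨ ◇(p3 ∨ p1)), u
2. ¬(¬p2 ∨ ◇(p3 ∨ p1)), u   [¬◇-rule on 1 via uRu]
3. p2, u   [¬∨-rule on 2]
4. ¬◇(p3 ∨ p1), u   [¬∨-rule on 2]
5. ¬(p3 ∨ p1), u   [¬◇-rule on 4 via uRu]
6. ¬p3, u   [¬∨-rule on 5]
7. ¬p1, u   [¬∨-rule on 5]
Accessibility: uRu
The negation has an open branch (countermodel exists).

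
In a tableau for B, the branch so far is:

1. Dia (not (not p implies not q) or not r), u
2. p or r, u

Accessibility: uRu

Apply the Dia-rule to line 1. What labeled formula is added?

a fresh world v with uRv, and not (not p implies not q) or not r at v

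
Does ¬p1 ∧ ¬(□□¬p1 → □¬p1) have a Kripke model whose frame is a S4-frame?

1. ¬p1 ∧ ¬(□□¬p1 → □¬p1), w0
2. ¬p1, w0
3. ¬(□□¬p1 → □¬p1), w0
4. □□¬p1, w0
5. ¬□¬p1, w0
6. □¬p1, w0
7. p1, w1
8. □¬p1, w1
9. ¬p1, w1
Accessibility: w0Rw0, w0Rw1, w1Rw1
Branch closes: p1 and ¬p1 both at w1.
(One branch shown.) All branches close.

No, unsatisfiable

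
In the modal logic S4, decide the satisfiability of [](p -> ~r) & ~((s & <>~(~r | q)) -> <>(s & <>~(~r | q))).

Unsatisfiable (every branch closes)

1. [](p -> ~r) & ~((s & <>~(~r | q)) -> <>(s & <>~(~r | q))), w0
2. [](p -> ~r), w0   [&-rule on 1]
3. ~((s & <>~(~r | q)) -> <>(s & <>~(~r | q))), w0   [&-rule on 1]
4. s & <>~(~r | q), w0   [~->-rule on 3]
5. ~<>(s & <>~(~r | q)), w0   [~->-rule on 3]
6. s, w0   [&-rule on 4]
7. <>~(~r | q), w0   [&-rule on 4]
8. p -> ~r, w0   [[]-rule on 2 via w0Rw0]
9. ~(s & <>~(~r | q)), w0   [~<>-rule on 5 via w0Rw0]
10. ~r, w0   [->-rule on 8 (branches; this branch)]
11. ~<>~(~r | q), w0   [~&-rule on 9 (branches; this branch)]
12. ~r | q, w0   [~<>-rule on 11 via w0Rw0]
13. q, w0   [|-rule on 12 (branches; this branch)]
14. ~(~r | q), w1   [<>-rule on 7: fresh world w1, w0Rw1]
15. r, w1   [~|-rule on 14]
16. ~q, w1   [~|-rule on 14]
17. p -> ~r, w1   [[]-rule on 2 via w0Rw1]
18. ~(s & <>~(~r | q)), w1   [~<>-rule on 5 via w0Rw1]
19. ~r | q, w1   [~<>-rule on 11 via w0Rw1]
20. ~p, w1   [->-rule on 17 (branches; this branch)]
21. ~<>~(~r | q), w1   [~&-rule on 18 (branches; this branch)]
22. q, w1   [|-rule on 19 (branches; this branch)]
Accessibility: w0Rw0, w0Rw1, w1Rw1
Branch closes: q and ~q both at w1.
All branches of the tableau close; one closing branch shown above.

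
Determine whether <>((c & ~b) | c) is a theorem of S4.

Tableau for the negation ~<>((c & ~b) | c):
1. ~<>((c & ~b) | c), w0
2. ~((c & ~b) | c), w0
3. ~(c & ~b), w0
4. ~c, w0
5. b, w0
Accessibility: w0Rw0
The negation has an open branch (countermodel exists).

No, not valid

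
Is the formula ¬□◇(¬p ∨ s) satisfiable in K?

1. ¬□◇(¬p ∨ s), 0
2. ¬◇(¬p ∨ s), 1
Accessibility: 0R1

Satisfiable (open branch found)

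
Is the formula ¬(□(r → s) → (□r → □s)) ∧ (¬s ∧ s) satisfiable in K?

No, unsatisfiable

1. ¬(□(r → s) → (□r → □s)) ∧ (¬s ∧ s), w0
2. ¬(□(r → s) → (□r → □s)), w0   [∧-rule on 1]
3. ¬s ∧ s, w0   [∧-rule on 1]
4. □(r → s), w0   [¬→-rule on 2]
5. ¬(□r → □s), w0   [¬→-rule on 2]
6. ¬s, w0   [∧-rule on 3]
7. s, w0   [∧-rule on 3]
Branch closes: s and ¬s both at w0.
(One branch shown.) All branches close.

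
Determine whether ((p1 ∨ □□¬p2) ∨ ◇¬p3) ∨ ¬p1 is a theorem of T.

Valid in T

Tableau for the negation ¬(((p1 ∨ □□¬p2) ∨ ◇¬p3) ∨ ¬p1):
1. ¬(((p1 ∨ □□¬p2) ∨ ◇¬p3) ∨ ¬p1), 0
2. ¬((p1 ∨ □□¬p2) ∨ ◇¬p3), 0
3. p1, 0
4. ¬(p1 ∨ □□¬p2), 0
5. ¬◇¬p3, 0
6. ¬p1, 0
7. ¬□□¬p2, 0
Accessibility: 0R0
Branch closes: p1 and ¬p1 both at 0.
All branches of the negation close; one closing branch shown above.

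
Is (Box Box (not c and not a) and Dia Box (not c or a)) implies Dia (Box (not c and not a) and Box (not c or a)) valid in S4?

Tableau for the negation not ((Box Box (not c and not a) and Dia Box (not c or a)) implies Dia (Box (not c and not a) and Box (not c or a))):
1. not ((Box Box (not c and not a) and Dia Box (not c or a)) implies Dia (Box (not c and not a) and Box (not c or a))), 0
2. Box Box (not c and not a) and Dia Box (not c or a), 0
3. not Dia (Box (not c and not a) and Box (not c or a)), 0
4. Box Box (not c and not a), 0
5. Dia Box (not c or a), 0
6. not (Box (not c and not a) and Box (not c or a)), 0
7. Box (not c and not a), 0
8. not c and not a, 0
9. not c, 0
10. not a, 0
11. not Box (not c or a), 0
12. Box (not c or a), 1
13. not (Box (not c and not a) and Box (not c or a)), 1
14. Box (not c and not a), 1
15. not c and not a, 1
16. not c, 1
17. not a, 1
18. not c or a, 1
19. not Box (not c or a), 1
20. not (not c or a), 2
21. c, 2
22. not a, 2
23. not (Box (not c and not a) and Box (not c or a)), 2
24. Box (not c and not a), 2
25. not c and not a, 2
26. not c, 2
Accessibility: 0R0, 0R1, 0R2, 1R1, 2R2
Branch closes: c and not c both at 2.
All branches of the negation close; one closing branch shown above.

Yes, valid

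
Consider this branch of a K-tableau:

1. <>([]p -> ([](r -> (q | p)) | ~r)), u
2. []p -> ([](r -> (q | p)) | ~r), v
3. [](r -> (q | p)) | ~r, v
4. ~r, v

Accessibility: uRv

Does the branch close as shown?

Open

There is no literal clash: for every atom and world, at most one sign appears.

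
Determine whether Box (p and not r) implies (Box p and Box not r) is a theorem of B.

Yes, valid

Tableau for the negation not (Box (p and not r) implies (Box p and Box not r)):
1. not (Box (p and not r) implies (Box p and Box not r)), u
2. Box (p and not r), u
3. not (Box p and Box not r), u
4. p and not r, u
5. p, u
6. not r, u
7. not Box not r, u
8. r, v
9. p and not r, v
10. p, v
11. not r, v
Accessibility: uRu, uRv, vRu, vRv
Branch closes: r and not r both at v.
All branches of the negation close; one closing branch shown above.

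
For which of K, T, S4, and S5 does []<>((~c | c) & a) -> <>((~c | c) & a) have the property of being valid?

T, S4, S5

T-tableau for the negation ~([]<>((~c | c) & a) -> <>((~c | c) & a)):
1. ~([]<>((~c | c) & a) -> <>((~c | c) & a)), w0
2. []<>((~c | c) & a), w0
3. ~<>((~c | c) & a), w0
4. <>((~c | c) & a), w0
5. ~((~c | c) & a), w0
6. ~a, w0
7. (~c | c) & a, w1
8. ~c | c, w1
9. a, w1
10. <>((~c | c) & a), w1
11. ~((~c | c) & a), w1
12. c, w1
13. ~(~c | c), w1
14. ~c, w1
Accessibility: w0Rw0, w0Rw1, w1Rw1
Branch closes: c and ~c both at w1.
Every branch closes (one shown): valid in T, hence also in S4, S5 (every theorem of T is a theorem of S4 and S5).
K-tableau for the negation ~([]<>((~c | c) & a) -> <>((~c | c) & a)):
1. ~([]<>((~c | c) & a) -> <>((~c | c) & a)), w0
2. []<>((~c | c) & a), w0
3. ~<>((~c | c) & a), w0
Complete open branch: countermodel on a K-frame, so not valid in K.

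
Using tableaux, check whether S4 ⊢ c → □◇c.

Not valid

Tableau for the negation ¬(c → □◇c):
1. ¬(c → □◇c), u
2. c, u
3. ¬□◇c, u
4. ¬◇c, v
5. ¬c, v
Accessibility: uRu, uRv, vRv
The negation has an open branch (countermodel exists).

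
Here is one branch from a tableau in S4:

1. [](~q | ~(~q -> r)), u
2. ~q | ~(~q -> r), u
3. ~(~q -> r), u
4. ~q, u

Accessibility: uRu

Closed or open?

Not closed

No atom appears with both signs at the same world.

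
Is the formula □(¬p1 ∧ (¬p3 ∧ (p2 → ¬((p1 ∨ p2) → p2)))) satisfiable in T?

Satisfiable (open branch found)

1. □(¬p1 ∧ (¬p3 ∧ (p2 → ¬((p1 ∨ p2) → p2)))), 0
2. ¬p1 ∧ (¬p3 ∧ (p2 → ¬((p1 ∨ p2) → p2))), 0
3. ¬p1, 0
4. ¬p3 ∧ (p2 → ¬((p1 ∨ p2) → p2)), 0
5. ¬p3, 0
6. p2 → ¬((p1 ∨ p2) → p2), 0
7. ¬p2, 0
Accessibility: 0R0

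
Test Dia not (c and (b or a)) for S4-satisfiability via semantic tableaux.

Yes, satisfiable

1. Dia not (c and (b or a)), u
2. not (c and (b or a)), v   [Dia-rule on 1: fresh world v, uRv]
3. not (b or a), v   [neg-and-rule on 2 (branches; this branch)]
4. not b, v   [neg-or-rule on 3]
5. not a, v   [neg-or-rule on 3]
Accessibility: uRu, uRv, vRv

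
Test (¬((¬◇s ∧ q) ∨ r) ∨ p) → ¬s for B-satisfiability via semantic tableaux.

Satisfiable

1. (¬((¬◇s ∧ q) ∨ r) ∨ p) → ¬s, 0
2. ¬s, 0
Accessibility: 0R0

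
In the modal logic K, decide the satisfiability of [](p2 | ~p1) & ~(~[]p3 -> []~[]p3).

Yes, satisfiable

1. [](p2 | ~p1) & ~(~[]p3 -> []~[]p3), 0
2. [](p2 | ~p1), 0
3. ~(~[]p3 -> []~[]p3), 0
4. ~[]p3, 0
5. ~[]~[]p3, 0
6. ~p3, 1
7. p2 | ~p1, 1
8. ~p1, 1
9. []p3, 2
10. p2 | ~p1, 2
11. ~p1, 2
Accessibility: 0R1, 0R2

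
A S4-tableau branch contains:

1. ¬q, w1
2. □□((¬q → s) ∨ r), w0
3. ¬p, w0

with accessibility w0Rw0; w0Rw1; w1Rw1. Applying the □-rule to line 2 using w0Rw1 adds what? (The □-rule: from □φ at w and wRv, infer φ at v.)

□((¬q → s) ∨ r), w1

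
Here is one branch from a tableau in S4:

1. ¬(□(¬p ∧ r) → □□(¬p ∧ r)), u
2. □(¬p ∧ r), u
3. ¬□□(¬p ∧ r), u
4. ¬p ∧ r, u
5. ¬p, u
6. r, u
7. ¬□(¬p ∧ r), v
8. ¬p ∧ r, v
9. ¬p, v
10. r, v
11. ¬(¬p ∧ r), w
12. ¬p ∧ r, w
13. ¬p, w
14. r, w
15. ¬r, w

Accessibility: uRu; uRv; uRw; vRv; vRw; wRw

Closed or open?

Both r and ¬r appear at w.

Closed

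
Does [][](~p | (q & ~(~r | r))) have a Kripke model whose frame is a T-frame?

1. [][](~p | (q & ~(~r | r))), 0
2. [](~p | (q & ~(~r | r))), 0   [[]-rule on 1 via 0R0]
3. ~p | (q & ~(~r | r)), 0   [[]-rule on 2 via 0R0]
4. ~p, 0   [|-rule on 3 (branches; this branch)]
Accessibility: 0R0

Yes, satisfiable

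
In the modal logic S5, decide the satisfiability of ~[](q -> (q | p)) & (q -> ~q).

1. ~[](q -> (q | p)) & (q -> ~q), 0
2. ~[](q -> (q | p)), 0   [&-rule on 1]
3. q -> ~q, 0   [&-rule on 1]
4. ~q, 0   [->-rule on 3 (branches; this branch)]
5. ~(q -> (q | p)), 1   [~[]-rule on 2: fresh world 1, 0R1]
6. q, 1   [~->-rule on 5]
7. ~(q | p), 1   [~->-rule on 5]
8. ~q, 1   [~|-rule on 7]
9. ~p, 1   [~|-rule on 7]
Accessibility: 0R0, 0R1, 1R0, 1R1
Branch closes: q and ~q both at 1.
All branches of the tableau close; one closing branch shown above.

Unsatisfiable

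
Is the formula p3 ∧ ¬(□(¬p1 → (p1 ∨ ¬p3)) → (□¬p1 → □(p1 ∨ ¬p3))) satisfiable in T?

Unsatisfiable

1. p3 ∧ ¬(□(¬p1 → (p1 ∨ ¬p3)) → (□¬p1 → □(p1 ∨ ¬p3))), 0
2. p3, 0
3. ¬(□(¬p1 → (p1 ∨ ¬p3)) → (□¬p1 → □(p1 ∨ ¬p3))), 0
4. □(¬p1 → (p1 ∨ ¬p3)), 0
5. ¬(□¬p1 → □(p1 ∨ ¬p3)), 0
6. □¬p1, 0
7. ¬□(p1 ∨ ¬p3), 0
8. ¬p1 → (p1 ∨ ¬p3), 0
9. ¬p1, 0
10. p1 ∨ ¬p3, 0
11. ¬p3, 0
Accessibility: 0R0
Branch closes: p3 and ¬p3 both at 0.
(One branch shown.) All branches close.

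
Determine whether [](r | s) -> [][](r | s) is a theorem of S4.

Valid

Tableau for the negation ~([](r | s) -> [][](r | s)):
1. ~([](r | s) -> [][](r | s)), w0
2. [](r | s), w0
3. ~[][](r | s), w0
4. r | s, w0
5. s, w0
6. ~[](r | s), w1
7. r | s, w1
8. s, w1
9. ~(r | s), w2
10. ~r, w2
11. ~s, w2
12. r | s, w2
13. s, w2
Accessibility: w0Rw0, w0Rw1, w0Rw2, w1Rw1, w1Rw2, w2Rw2
Branch closes: s and ~s both at w2.
Every branch of the negation's tableau closes; the branch above is one of them.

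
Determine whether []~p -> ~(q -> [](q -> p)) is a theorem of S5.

Tableau for the negation ~([]~p -> ~(q -> [](q -> p))):
1. ~([]~p -> ~(q -> [](q -> p))), 0
2. []~p, 0   [~->-rule on 1]
3. q -> [](q -> p), 0   [~->-rule on 1]
4. ~p, 0   [[]-rule on 2 via 0R0]
5. [](q -> p), 0   [->-rule on 3 (branches; this branch)]
6. q -> p, 0   [[]-rule on 5 via 0R0]
7. ~q, 0   [->-rule on 6 (branches; this branch)]
Accessibility: 0R0
The negation has an open branch (countermodel exists).

Invalid (countermodel exists)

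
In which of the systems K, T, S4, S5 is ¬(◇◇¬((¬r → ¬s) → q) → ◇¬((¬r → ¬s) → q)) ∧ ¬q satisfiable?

T-tableau for the formula:
1. ¬(◇◇¬((¬r → ¬s) → q) → ◇¬((¬r → ¬s) → q)) ∧ ¬q, w0
2. ¬(◇◇¬((¬r → ¬s) → q) → ◇¬((¬r → ¬s) → q)), w0
3. ¬q, w0
4. ◇◇¬((¬r → ¬s) → q), w0
5. ¬◇¬((¬r → ¬s) → q), w0
6. (¬r → ¬s) → q, w0
7. ¬(¬r → ¬s), w0
8. ¬r, w0
9. s, w0
10. ◇¬((¬r → ¬s) → q), w1
11. (¬r → ¬s) → q, w1
12. q, w1
13. ¬((¬r → ¬s) → q), w2
14. ¬r → ¬s, w2
15. ¬q, w2
16. ¬s, w2
Accessibility: w0Rw0, w0Rw1, w1Rw1, w1Rw2, w2Rw2
Complete open branch: satisfiable in T, hence also in K (this T-model is also a K-model).
S4-tableau for the formula:
1. ¬(◇◇¬((¬r → ¬s) → q) → ◇¬((¬r → ¬s) → q)) ∧ ¬q, w0
2. ¬(◇◇¬((¬r → ¬s) → q) → ◇¬((¬r → ¬s) → q)), w0
3. ¬q, w0
4. ◇◇¬((¬r → ¬s) → q), w0
5. ¬◇¬((¬r → ¬s) → q), w0
6. (¬r → ¬s) → q, w0
7. ¬(¬r → ¬s), w0
8. ¬r, w0
9. s, w0
10. ◇¬((¬r → ¬s) → q), w1
11. (¬r → ¬s) → q, w1
12. ¬(¬r → ¬s), w1
13. ¬r, w1
14. s, w1
15. ¬((¬r → ¬s) → q), w2
16. ¬r → ¬s, w2
17. ¬q, w2
18. (¬r → ¬s) → q, w2
19. ¬s, w2
20. ¬(¬r → ¬s), w2
21. ¬r, w2
22. s, w2
Accessibility: w0Rw0, w0Rw1, w0Rw2, w1Rw1, w1Rw2, w2Rw2
Branch closes: s and ¬s both at w2.
Every branch closes (one shown): unsatisfiable in S4, hence also in S5 (every S5-frame is an S4-frame).

K, T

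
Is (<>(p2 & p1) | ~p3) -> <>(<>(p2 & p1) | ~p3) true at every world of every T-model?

Tableau for the negation ~((<>(p2 & p1) | ~p3) -> <>(<>(p2 & p1) | ~p3)):
1. ~((<>(p2 & p1) | ~p3) -> <>(<>(p2 & p1) | ~p3)), w0
2. <>(p2 & p1) | ~p3, w0   [~->-rule on 1]
3. ~<>(<>(p2 & p1) | ~p3), w0   [~->-rule on 1]
4. ~(<>(p2 & p1) | ~p3), w0   [~<>-rule on 3 via w0Rw0]
5. ~<>(p2 & p1), w0   [~|-rule on 4]
6. p3, w0   [~|-rule on 4]
7. ~(p2 & p1), w0   [~<>-rule on 5 via w0Rw0]
8. <>(p2 & p1), w0   [|-rule on 2 (branches; this branch)]
9. ~p1, w0   [~&-rule on 7 (branches; this branch)]
10. p2 & p1, w1   [<>-rule on 8: fresh world w1, w0Rw1]
11. p2, w1   [&-rule on 10]
12. p1, w1   [&-rule on 10]
13. ~(<>(p2 & p1) | ~p3), w1   [~<>-rule on 3 via w0Rw1]
14. ~<>(p2 & p1), w1   [~|-rule on 13]
15. p3, w1   [~|-rule on 13]
16. ~(p2 & p1), w1   [~<>-rule on 5 via w0Rw1]
17. ~p1, w1   [~&-rule on 16 (branches; this branch)]
Accessibility: w0Rw0, w0Rw1, w1Rw1
Branch closes: p1 and ~p1 both at w1.
All branches of the negation close; one closing branch shown above.

Valid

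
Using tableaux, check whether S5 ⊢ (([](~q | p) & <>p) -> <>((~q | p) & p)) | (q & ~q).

Yes, valid

Tableau for the negation ~((([](~q | p) & <>p) -> <>((~q | p) & p)) | (q & ~q)):
1. ~((([](~q | p) & <>p) -> <>((~q | p) & p)) | (q & ~q)), w0
2. ~(([](~q | p) & <>p) -> <>((~q | p) & p)), w0
3. ~(q & ~q), w0
4. [](~q | p) & <>p, w0
5. ~<>((~q | p) & p), w0
6. [](~q | p), w0
7. <>p, w0
8. ~((~q | p) & p), w0
9. ~q | p, w0
10. ~q, w0
11. ~p, w0
12. p, w1
13. ~((~q | p) & p), w1
14. ~q | p, w1
15. ~(~q | p), w1
16. q, w1
17. ~p, w1
Accessibility: w0Rw0, w0Rw1, w1Rw0, w1Rw1
Branch closes: p and ~p both at w1.
Every branch of the negation's tableau closes; the branch above is one of them.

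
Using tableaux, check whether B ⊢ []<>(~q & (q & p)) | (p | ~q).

No, not valid

Tableau for the negation ~([]<>(~q & (q & p)) | (p | ~q)):
1. ~([]<>(~q & (q & p)) | (p | ~q)), u
2. ~[]<>(~q & (q & p)), u   [~|-rule on 1]
3. ~(p | ~q), u   [~|-rule on 1]
4. ~p, u   [~|-rule on 3]
5. q, u   [~|-rule on 3]
6. ~<>(~q & (q & p)), v   [~[]-rule on 2: fresh world v, uRv]
7. ~(~q & (q & p)), u   [~<>-rule on 6 via vRu]
8. ~(~q & (q & p)), v   [~<>-rule on 6 via vRv]
9. ~(q & p), u   [~&-rule on 7 (branches; this branch)]
10. ~(q & p), v   [~&-rule on 8 (branches; this branch)]
11. ~p, v   [~&-rule on 10 (branches; this branch)]
Accessibility: uRu, uRv, vRu, vRv
The negation has an open branch (countermodel exists).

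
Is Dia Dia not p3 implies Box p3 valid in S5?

Invalid (countermodel exists)

Tableau for the negation not (Dia Dia not p3 implies Box p3):
1. not (Dia Dia not p3 implies Box p3), w0
2. Dia Dia not p3, w0   [neg-implies-rule on 1]
3. not Box p3, w0   [neg-implies-rule on 1]
4. Dia not p3, w1   [Dia-rule on 2: fresh world w1, w0Rw1]
5. not p3, w2   [neg-Box-rule on 3: fresh world w2, w0Rw2]
6. not p3, w3   [Dia-rule on 4: fresh world w3, w1Rw3]
Accessibility: w0Rw0, w0Rw1, w0Rw2, w0Rw3, w1Rw0, w1Rw1, w1Rw2, w1Rw3, w2Rw0, w2Rw1, w2Rw2, w2Rw3, w3Rw0, w3Rw1, w3Rw2, w3Rw3
The negation has an open branch (countermodel exists).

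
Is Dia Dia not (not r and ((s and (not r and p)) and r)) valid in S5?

Yes, valid

Tableau for the negation not Dia Dia not (not r and ((s and (not r and p)) and r)):
1. not Dia Dia not (not r and ((s and (not r and p)) and r)), 0
2. not Dia not (not r and ((s and (not r and p)) and r)), 0   [neg-Dia-rule on 1 via 0R0]
3. not r and ((s and (not r and p)) and r), 0   [neg-Dia-rule on 2 via 0R0]
4. not r, 0   [and-rule on 3]
5. (s and (not r and p)) and r, 0   [and-rule on 3]
6. s and (not r and p), 0   [and-rule on 5]
7. r, 0   [and-rule on 5]
Accessibility: 0R0
Branch closes: r and not r both at 0.
All branches of the negation close; one closing branch shown above.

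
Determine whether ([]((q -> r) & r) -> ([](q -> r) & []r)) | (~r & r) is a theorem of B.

Tableau for the negation ~(([]((q -> r) & r) -> ([](q -> r) & []r)) | (~r & r)):
1. ~(([]((q -> r) & r) -> ([](q -> r) & []r)) | (~r & r)), u
2. ~([]((q -> r) & r) -> ([](q -> r) & []r)), u   [~|-rule on 1]
3. ~(~r & r), u   [~|-rule on 1]
4. []((q -> r) & r), u   [~->-rule on 2]
5. ~([](q -> r) & []r), u   [~->-rule on 2]
6. (q -> r) & r, u   [[]-rule on 4 via uRu]
7. q -> r, u   [&-rule on 6]
8. r, u   [&-rule on 6]
9. ~[](q -> r), u   [~&-rule on 5 (branches; this branch)]
10. ~(q -> r), v   [~[]-rule on 9: fresh world v, uRv]
11. q, v   [~->-rule on 10]
12. ~r, v   [~->-rule on 10]
13. (q -> r) & r, v   [[]-rule on 4 via uRv]
14. q -> r, v   [&-rule on 13]
15. r, v   [&-rule on 13]
Accessibility: uRu, uRv, vRu, vRv
Branch closes: r and ~r both at v.
Every branch of the negation's tableau closes; the branch above is one of them.

Valid in B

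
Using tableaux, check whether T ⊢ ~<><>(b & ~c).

Tableau for the negation <><>(b & ~c):
1. <><>(b & ~c), u
2. <>(b & ~c), v
3. b & ~c, w
4. b, w
5. ~c, w
Accessibility: uRu, uRv, vRv, vRw, wRw
The negation has an open branch (countermodel exists).

No, not valid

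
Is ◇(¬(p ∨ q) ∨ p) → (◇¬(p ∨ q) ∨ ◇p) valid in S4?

Yes, valid

Tableau for the negation ¬(◇(¬(p ∨ q) ∨ p) → (◇¬(p ∨ q) ∨ ◇p)):
1. ¬(◇(¬(p ∨ q) ∨ p) → (◇¬(p ∨ q) ∨ ◇p)), 0
2. ◇(¬(p ∨ q) ∨ p), 0   [¬→-rule on 1]
3. ¬(◇¬(p ∨ q) ∨ ◇p), 0   [¬→-rule on 1]
4. ¬◇¬(p ∨ q), 0   [¬∨-rule on 3]
5. ¬◇p, 0   [¬∨-rule on 3]
6. p ∨ q, 0   [¬◇-rule on 4 via 0R0]
7. ¬p, 0   [¬◇-rule on 5 via 0R0]
8. q, 0   [∨-rule on 6 (branches; this branch)]
9. ¬(p ∨ q) ∨ p, 1   [◇-rule on 2: fresh world 1, 0R1]
10. p ∨ q, 1   [¬◇-rule on 4 via 0R1]
11. ¬p, 1   [¬◇-rule on 5 via 0R1]
12. ¬(p ∨ q), 1   [∨-rule on 9 (branches; this branch)]
13. ¬q, 1   [¬∨-rule on 12]
14. q, 1   [∨-rule on 10 (branches; this branch)]
Accessibility: 0R0, 0R1, 1R1
Branch closes: q and ¬q both at 1.
All branches of the negation close; one closing branch shown above.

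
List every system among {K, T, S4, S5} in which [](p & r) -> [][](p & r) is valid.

S4, S5

T-tableau for the negation ~([](p & r) -> [][](p & r)):
1. ~([](p & r) -> [][](p & r)), 0
2. [](p & r), 0
3. ~[][](p & r), 0
4. p & r, 0
5. p, 0
6. r, 0
7. ~[](p & r), 1
8. p & r, 1
9. p, 1
10. r, 1
11. ~(p & r), 2
12. ~r, 2
Accessibility: 0R0, 0R1, 1R1, 1R2, 2R2
Complete open branch: countermodel on a T-frame, so not valid in T, nor in K (the same frame is also a K-frame).
S4-tableau for the negation ~([](p & r) -> [][](p & r)):
1. ~([](p & r) -> [][](p & r)), 0
2. [](p & r), 0
3. ~[][](p & r), 0
4. p & r, 0
5. p, 0
6. r, 0
7. ~[](p & r), 1
8. p & r, 1
9. p, 1
10. r, 1
11. ~(p & r), 2
12. p & r, 2
13. p, 2
14. r, 2
15. ~r, 2
Accessibility: 0R0, 0R1, 0R2, 1R1, 1R2, 2R2
Branch closes: r and ~r both at 2.
Every branch closes (one shown): valid in S4, hence also in S5 (every theorem of S4 is a theorem of S5).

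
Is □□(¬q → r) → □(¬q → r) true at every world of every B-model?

Valid in B

Tableau for the negation ¬(□□(¬q → r) → □(¬q → r)):
1. ¬(□□(¬q → r) → □(¬q → r)), 0
2. □□(¬q → r), 0   [¬→-rule on 1]
3. ¬□(¬q → r), 0   [¬→-rule on 1]
4. □(¬q → r), 0   [□-rule on 2 via 0R0]
5. ¬q → r, 0   [□-rule on 4 via 0R0]
6. r, 0   [→-rule on 5 (branches; this branch)]
7. ¬(¬q → r), 1   [¬□-rule on 3: fresh world 1, 0R1]
8. ¬q, 1   [¬→-rule on 7]
9. ¬r, 1   [¬→-rule on 7]
10. □(¬q → r), 1   [□-rule on 2 via 0R1]
11. ¬q → r, 1   [□-rule on 4 via 0R1]
12. r, 1   [→-rule on 11 (branches; this branch)]
Accessibility: 0R0, 0R1, 1R0, 1R1
Branch closes: r and ¬r both at 1.
Every branch of the negation's tableau closes; the branch above is one of them.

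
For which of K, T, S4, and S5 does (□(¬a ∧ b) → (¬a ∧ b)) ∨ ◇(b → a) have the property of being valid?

T, S4, S5

K-tableau for the negation ¬((□(¬a ∧ b) → (¬a ∧ b)) ∨ ◇(b → a)):
1. ¬((□(¬a ∧ b) → (¬a ∧ b)) ∨ ◇(b → a)), w0
2. ¬(□(¬a ∧ b) → (¬a ∧ b)), w0
3. ¬◇(b → a), w0
4. □(¬a ∧ b), w0
5. ¬(¬a ∧ b), w0
6. ¬b, w0
Complete open branch: countermodel on a K-frame, so not valid in K.
T-tableau for the negation ¬((□(¬a ∧ b) → (¬a ∧ b)) ∨ ◇(b → a)):
1. ¬((□(¬a ∧ b) → (¬a ∧ b)) ∨ ◇(b → a)), w0
2. ¬(□(¬a ∧ b) → (¬a ∧ b)), w0
3. ¬◇(b → a), w0
4. □(¬a ∧ b), w0
5. ¬(¬a ∧ b), w0
6. ¬(b → a), w0
7. b, w0
8. ¬a, w0
9. ¬a ∧ b, w0
10. ¬b, w0
Accessibility: w0Rw0
Branch closes: b and ¬b both at w0.
Every branch closes (one shown): valid in T, hence also in S4, S5 (every theorem of T is a theorem of S4 and S5).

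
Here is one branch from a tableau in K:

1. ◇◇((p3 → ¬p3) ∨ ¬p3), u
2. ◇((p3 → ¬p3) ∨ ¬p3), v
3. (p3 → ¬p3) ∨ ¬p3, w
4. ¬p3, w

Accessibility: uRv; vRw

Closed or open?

No, open

No world carries both an atom and its negation.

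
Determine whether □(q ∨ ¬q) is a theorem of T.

Valid

Tableau for the negation ¬□(q ∨ ¬q):
1. ¬□(q ∨ ¬q), u
2. ¬(q ∨ ¬q), v   [¬□-rule on 1: fresh world v, uRv]
3. ¬q, v   [¬∨-rule on 2]
4. q, v   [¬∨-rule on 2]
Accessibility: uRu, uRv, vRv
Branch closes: q and ¬q both at v.
Every branch of the negation's tableau closes; the branch above is one of them.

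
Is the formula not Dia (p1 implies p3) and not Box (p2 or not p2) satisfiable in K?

1. not Dia (p1 implies p3) and not Box (p2 or not p2), w0
2. not Dia (p1 implies p3), w0
3. not Box (p2 or not p2), w0
4. not (p2 or not p2), w1
5. not p2, w1
6. p2, w1
Accessibility: w0Rw1
Branch closes: p2 and not p2 both at w1.
Every branch closes; the branch above is one of them.

Unsatisfiable (every branch closes)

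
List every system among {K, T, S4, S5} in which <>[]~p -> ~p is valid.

S5

S4-tableau for the negation ~(<>[]~p -> ~p):
1. ~(<>[]~p -> ~p), 0
2. <>[]~p, 0   [~->-rule on 1]
3. p, 0   [~->-rule on 1]
4. []~p, 1   [<>-rule on 2: fresh world 1, 0R1]
5. ~p, 1   [[]-rule on 4 via 1R1]
Accessibility: 0R0, 0R1, 1R1
Complete open branch: countermodel on an S4-frame, so not valid in S4, nor in K, T (the same frame is also a K-frame and a T-frame).
S5-tableau for the negation ~(<>[]~p -> ~p):
1. ~(<>[]~p -> ~p), 0
2. <>[]~p, 0   [~->-rule on 1]
3. p, 0   [~->-rule on 1]
4. []~p, 1   [<>-rule on 2: fresh world 1, 0R1]
5. ~p, 0   [[]-rule on 4 via 1R0]
Accessibility: 0R0, 0R1, 1R0, 1R1
Branch closes: p and ~p both at 0.
Every branch closes (one shown): valid in S5.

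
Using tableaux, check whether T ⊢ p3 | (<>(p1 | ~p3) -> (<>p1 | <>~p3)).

Yes, valid

Tableau for the negation ~(p3 | (<>(p1 | ~p3) -> (<>p1 | <>~p3))):
1. ~(p3 | (<>(p1 | ~p3) -> (<>p1 | <>~p3))), 0
2. ~p3, 0
3. ~(<>(p1 | ~p3) -> (<>p1 | <>~p3)), 0
4. <>(p1 | ~p3), 0
5. ~(<>p1 | <>~p3), 0
6. ~<>p1, 0
7. ~<>~p3, 0
8. ~p1, 0
9. p3, 0
Accessibility: 0R0
Branch closes: p3 and ~p3 both at 0.
Every branch of the negation's tableau closes; the branch above is one of them.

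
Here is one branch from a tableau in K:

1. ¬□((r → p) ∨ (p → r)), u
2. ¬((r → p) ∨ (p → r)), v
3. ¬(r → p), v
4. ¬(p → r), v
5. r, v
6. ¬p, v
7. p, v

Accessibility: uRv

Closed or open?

Closed

Both p and ¬p appear at v.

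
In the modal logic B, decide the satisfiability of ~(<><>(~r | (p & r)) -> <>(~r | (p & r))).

Yes, satisfiable

1. ~(<><>(~r | (p & r)) -> <>(~r | (p & r))), w0
2. <><>(~r | (p & r)), w0   [~->-rule on 1]
3. ~<>(~r | (p & r)), w0   [~->-rule on 1]
4. ~(~r | (p & r)), w0   [~<>-rule on 3 via w0Rw0]
5. r, w0   [~|-rule on 4]
6. ~(p & r), w0   [~|-rule on 4]
7. ~p, w0   [~&-rule on 6 (branches; this branch)]
8. <>(~r | (p & r)), w1   [<>-rule on 2: fresh world w1, w0Rw1]
9. ~(~r | (p & r)), w1   [~<>-rule on 3 via w0Rw1]
10. r, w1   [~|-rule on 9]
11. ~(p & r), w1   [~|-rule on 9]
12. ~p, w1   [~&-rule on 11 (branches; this branch)]
13. ~r | (p & r), w2   [<>-rule on 8: fresh world w2, w1Rw2]
14. p & r, w2   [|-rule on 13 (branches; this branch)]
15. p, w2   [&-rule on 14]
16. r, w2   [&-rule on 14]
Accessibility: w0Rw0, w0Rw1, w1Rw0, w1Rw1, w1Rw2, w2Rw1, w2Rw2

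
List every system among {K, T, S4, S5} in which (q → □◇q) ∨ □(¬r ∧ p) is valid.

S5-tableau for the negation ¬((q → □◇q) ∨ □(¬r ∧ p)):
1. ¬((q → □◇q) ∨ □(¬r ∧ p)), u
2. ¬(q → □◇q), u
3. ¬□(¬r ∧ p), u
4. q, u
5. ¬□◇q, u
6. ¬(¬r ∧ p), v
7. ¬p, v
8. ¬◇q, w
9. ¬q, u
Accessibility: uRu, uRv, uRw, vRu, vRv, vRw, wRu, wRv, wRw
Branch closes: q and ¬q both at u.
Every branch closes (one shown): valid in S5.
S4-tableau for the negation ¬((q → □◇q) ∨ □(¬r ∧ p)):
1. ¬((q → □◇q) ∨ □(¬r ∧ p)), u
2. ¬(q → □◇q), u
3. ¬□(¬r ∧ p), u
4. q, u
5. ¬□◇q, u
6. ¬(¬r ∧ p), v
7. ¬p, v
8. ¬◇q, w
9. ¬q, w
Accessibility: uRu, uRv, uRw, vRv, wRw
Complete open branch: countermodel on an S4-frame, so not valid in S4, nor in K, T (the same frame is also a K-frame and a T-frame).

S5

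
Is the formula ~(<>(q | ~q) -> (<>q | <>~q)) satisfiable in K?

Unsatisfiable

1. ~(<>(q | ~q) -> (<>q | <>~q)), u
2. <>(q | ~q), u
3. ~(<>q | <>~q), u
4. ~<>q, u
5. ~<>~q, u
6. q | ~q, v
7. ~q, v
8. q, v
Accessibility: uRv
Branch closes: q and ~q both at v.
(One branch shown.) All branches close.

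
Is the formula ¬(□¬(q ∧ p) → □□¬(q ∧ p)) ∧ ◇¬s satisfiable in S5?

No, unsatisfiable

1. ¬(□¬(q ∧ p) → □□¬(q ∧ p)) ∧ ◇¬s, w0
2. ¬(□¬(q ∧ p) → □□¬(q ∧ p)), w0
3. ◇¬s, w0
4. □¬(q ∧ p), w0
5. ¬□□¬(q ∧ p), w0
6. ¬(q ∧ p), w0
7. ¬p, w0
8. ¬s, w1
9. ¬(q ∧ p), w1
10. ¬p, w1
11. ¬□¬(q ∧ p), w2
12. ¬(q ∧ p), w2
13. ¬p, w2
14. q ∧ p, w3
15. q, w3
16. p, w3
17. ¬(q ∧ p), w3
18. ¬p, w3
Accessibility: w0Rw0, w0Rw1, w0Rw2, w0Rw3, w1Rw0, w1Rw1, w1Rw2, w1Rw3, w2Rw0, w2Rw1, w2Rw2, w2Rw3, w3Rw0, w3Rw1, w3Rw2, w3Rw3
Branch closes: p and ¬p both at w3.
(One branch shown.) All branches close.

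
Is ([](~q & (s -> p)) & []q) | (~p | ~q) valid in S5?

Tableau for the negation ~(([](~q & (s -> p)) & []q) | (~p | ~q)):
1. ~(([](~q & (s -> p)) & []q) | (~p | ~q)), w0
2. ~([](~q & (s -> p)) & []q), w0
3. ~(~p | ~q), w0
4. p, w0
5. q, w0
6. ~[]q, w0
7. ~q, w1
Accessibility: w0Rw0, w0Rw1, w1Rw0, w1Rw1
The negation has an open branch (countermodel exists).

No, not valid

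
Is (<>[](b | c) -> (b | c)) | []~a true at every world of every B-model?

Tableau for the negation ~((<>[](b | c) -> (b | c)) | []~a):
1. ~((<>[](b | c) -> (b | c)) | []~a), w0
2. ~(<>[](b | c) -> (b | c)), w0
3. ~[]~a, w0
4. <>[](b | c), w0
5. ~(b | c), w0
6. ~b, w0
7. ~c, w0
8. a, w1
9. [](b | c), w2
10. b | c, w0
11. b | c, w2
12. c, w0
Accessibility: w0Rw0, w0Rw1, w0Rw2, w1Rw0, w1Rw1, w2Rw0, w2Rw2
Branch closes: c and ~c both at w0.
All branches of the negation close; one closing branch shown above.

Valid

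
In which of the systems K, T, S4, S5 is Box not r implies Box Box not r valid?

T-tableau for the negation not (Box not r implies Box Box not r):
1. not (Box not r implies Box Box not r), u
2. Box not r, u   [neg-implies-rule on 1]
3. not Box Box not r, u   [neg-implies-rule on 1]
4. not r, u   [Box-rule on 2 via uRu]
5. not Box not r, v   [neg-Box-rule on 3: fresh world v, uRv]
6. not r, v   [Box-rule on 2 via uRv]
7. r, w   [neg-Box-rule on 5: fresh world w, vRw]
Accessibility: uRu, uRv, vRv, vRw, wRw
Complete open branch: countermodel on a T-frame, so not valid in T, nor in K (the same frame is also a K-frame).
S4-tableau for the negation not (Box not r implies Box Box not r):
1. not (Box not r implies Box Box not r), u
2. Box not r, u   [neg-implies-rule on 1]
3. not Box Box not r, u   [neg-implies-rule on 1]
4. not r, u   [Box-rule on 2 via uRu]
5. not Box not r, v   [neg-Box-rule on 3: fresh world v, uRv]
6. not r, v   [Box-rule on 2 via uRv]
7. r, w   [neg-Box-rule on 5: fresh world w, vRw]
8. not r, w   [Box-rule on 2 via uRw]
Accessibility: uRu, uRv, uRw, vRv, vRw, wRw
Branch closes: r and not r both at w.
Every branch closes (one shown): valid in S4, hence also in S5 (every theorem of S4 is a theorem of S5).

S4, S5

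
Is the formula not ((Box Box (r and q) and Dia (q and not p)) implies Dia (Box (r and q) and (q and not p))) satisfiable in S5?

No, unsatisfiable

1. not ((Box Box (r and q) and Dia (q and not p)) implies Dia (Box (r and q) and (q and not p))), u
2. Box Box (r and q) and Dia (q and not p), u
3. not Dia (Box (r and q) and (q and not p)), u
4. Box Box (r and q), u
5. Dia (q and not p), u
6. not (Box (r and q) and (q and not p)), u
7. Box (r and q), u
8. r and q, u
9. r, u
10. q, u
11. not (q and not p), u
12. p, u
13. q and not p, v
14. q, v
15. not p, v
16. not (Box (r and q) and (q and not p)), v
17. Box (r and q), v
18. r and q, v
19. r, v
20. not Box (r and q), v
21. not (r and q), w
22. not (Box (r and q) and (q and not p)), w
23. Box (r and q), w
24. r and q, w
25. r, w
26. q, w
27. not q, w
Accessibility: uRu, uRv, uRw, vRu, vRv, vRw, wRu, wRv, wRw
Branch closes: q and not q both at w.
Every branch closes; the branch above is one of them.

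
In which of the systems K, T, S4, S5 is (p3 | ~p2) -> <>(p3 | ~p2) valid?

T, S4, S5

T-tableau for the negation ~((p3 | ~p2) -> <>(p3 | ~p2)):
1. ~((p3 | ~p2) -> <>(p3 | ~p2)), u
2. p3 | ~p2, u
3. ~<>(p3 | ~p2), u
4. ~(p3 | ~p2), u
5. ~p3, u
6. p2, u
7. ~p2, u
Accessibility: uRu
Branch closes: p2 and ~p2 both at u.
Every branch closes (one shown): valid in T, hence also in S4, S5 (every theorem of T is a theorem of S4 and S5).
K-tableau for the negation ~((p3 | ~p2) -> <>(p3 | ~p2)):
1. ~((p3 | ~p2) -> <>(p3 | ~p2)), u
2. p3 | ~p2, u
3. ~<>(p3 | ~p2), u
4. ~p2, u
Complete open branch: countermodel on a K-frame, so not valid in K.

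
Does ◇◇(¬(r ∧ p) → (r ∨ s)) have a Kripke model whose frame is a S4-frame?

Yes, satisfiable

1. ◇◇(¬(r ∧ p) → (r ∨ s)), w0
2. ◇(¬(r ∧ p) → (r ∨ s)), w1
3. ¬(r ∧ p) → (r ∨ s), w2
4. r ∨ s, w2
5. s, w2
Accessibility: w0Rw0, w0Rw1, w0Rw2, w1Rw1, w1Rw2, w2Rw2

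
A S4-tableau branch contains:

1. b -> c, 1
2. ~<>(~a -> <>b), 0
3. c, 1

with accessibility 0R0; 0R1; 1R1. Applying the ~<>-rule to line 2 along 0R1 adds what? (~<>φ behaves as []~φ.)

~<>φ behaves as []~φ: propagate the negated body to each accessible world.

~(~a -> <>b), 1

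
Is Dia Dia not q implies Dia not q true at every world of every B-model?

No, not valid

Tableau for the negation not (Dia Dia not q implies Dia not q):
1. not (Dia Dia not q implies Dia not q), 0
2. Dia Dia not q, 0
3. not Dia not q, 0
4. q, 0
5. Dia not q, 1
6. q, 1
7. not q, 2
Accessibility: 0R0, 0R1, 1R0, 1R1, 1R2, 2R1, 2R2
The negation has an open branch (countermodel exists).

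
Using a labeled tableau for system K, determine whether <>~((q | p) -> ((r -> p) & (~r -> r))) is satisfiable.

Satisfiable

1. <>~((q | p) -> ((r -> p) & (~r -> r))), u
2. ~((q | p) -> ((r -> p) & (~r -> r))), v
3. q | p, v
4. ~((r -> p) & (~r -> r)), v
5. p, v
6. ~(~r -> r), v
7. ~r, v
Accessibility: uRv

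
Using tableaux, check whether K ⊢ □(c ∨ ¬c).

Tableau for the negation ¬□(c ∨ ¬c):
1. ¬□(c ∨ ¬c), w0
2. ¬(c ∨ ¬c), w1
3. ¬c, w1
4. c, w1
Accessibility: w0Rw1
Branch closes: c and ¬c both at w1.
Every branch of the negation's tableau closes; the branch above is one of them.

Yes, valid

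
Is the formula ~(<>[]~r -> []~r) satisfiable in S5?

1. ~(<>[]~r -> []~r), u
2. <>[]~r, u
3. ~[]~r, u
4. []~r, v
5. ~r, u
6. ~r, v
7. r, w
8. ~r, w
Accessibility: uRu, uRv, uRw, vRu, vRv, vRw, wRu, wRv, wRw
Branch closes: r and ~r both at w.
All branches of the tableau close; one closing branch shown above.

Unsatisfiable (every branch closes)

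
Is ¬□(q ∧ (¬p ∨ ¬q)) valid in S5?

Tableau for the negation □(q ∧ (¬p ∨ ¬q)):
1. □(q ∧ (¬p ∨ ¬q)), 0
2. q ∧ (¬p ∨ ¬q), 0
3. q, 0
4. ¬p ∨ ¬q, 0
5. ¬p, 0
Accessibility: 0R0
The negation has an open branch (countermodel exists).

No, not valid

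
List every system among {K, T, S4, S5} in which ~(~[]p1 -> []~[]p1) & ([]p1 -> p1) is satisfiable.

K, T, S4

S4-tableau for the formula:
1. ~(~[]p1 -> []~[]p1) & ([]p1 -> p1), w0
2. ~(~[]p1 -> []~[]p1), w0
3. []p1 -> p1, w0
4. ~[]p1, w0
5. ~[]~[]p1, w0
6. p1, w0
7. ~p1, w1
8. []p1, w2
9. p1, w2
Accessibility: w0Rw0, w0Rw1, w0Rw2, w1Rw1, w2Rw2
Complete open branch: satisfiable in S4, hence also in K, T (this S4-model is also a K-model and a T-model).
S5-tableau for the formula:
1. ~(~[]p1 -> []~[]p1) & ([]p1 -> p1), w0
2. ~(~[]p1 -> []~[]p1), w0
3. []p1 -> p1, w0
4. ~[]p1, w0
5. ~[]~[]p1, w0
6. ~p1, w1
7. []p1, w2
8. p1, w0
9. p1, w1
Accessibility: w0Rw0, w0Rw1, w0Rw2, w1Rw0, w1Rw1, w1Rw2, w2Rw0, w2Rw1, w2Rw2
Branch closes: p1 and ~p1 both at w1.
Every branch closes (one shown): unsatisfiable in S5.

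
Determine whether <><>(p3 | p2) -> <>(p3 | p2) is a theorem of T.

Tableau for the negation ~(<><>(p3 | p2) -> <>(p3 | p2)):
1. ~(<><>(p3 | p2) -> <>(p3 | p2)), u
2. <><>(p3 | p2), u
3. ~<>(p3 | p2), u
4. ~(p3 | p2), u
5. ~p3, u
6. ~p2, u
7. <>(p3 | p2), v
8. ~(p3 | p2), v
9. ~p3, v
10. ~p2, v
11. p3 | p2, w
12. p2, w
Accessibility: uRu, uRv, vRv, vRw, wRw
The negation has an open branch (countermodel exists).

Invalid (countermodel exists)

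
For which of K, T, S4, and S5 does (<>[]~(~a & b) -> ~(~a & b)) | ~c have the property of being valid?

S5-tableau for the negation ~((<>[]~(~a & b) -> ~(~a & b)) | ~c):
1. ~((<>[]~(~a & b) -> ~(~a & b)) | ~c), w0
2. ~(<>[]~(~a & b) -> ~(~a & b)), w0
3. c, w0
4. <>[]~(~a & b), w0
5. ~a & b, w0
6. ~a, w0
7. b, w0
8. []~(~a & b), w1
9. ~(~a & b), w0
10. ~(~a & b), w1
11. ~b, w0
Accessibility: w0Rw0, w0Rw1, w1Rw0, w1Rw1
Branch closes: b and ~b both at w0.
Every branch closes (one shown): valid in S5.
S4-tableau for the negation ~((<>[]~(~a & b) -> ~(~a & b)) | ~c):
1. ~((<>[]~(~a & b) -> ~(~a & b)) | ~c), w0
2. ~(<>[]~(~a & b) -> ~(~a & b)), w0
3. c, w0
4. <>[]~(~a & b), w0
5. ~a & b, w0
6. ~a, w0
7. b, w0
8. []~(~a & b), w1
9. ~(~a & b), w1
10. ~b, w1
Accessibility: w0Rw0, w0Rw1, w1Rw1
Complete open branch: countermodel on an S4-frame, so not valid in S4, nor in K, T (the same frame is also a K-frame and a T-frame).

S5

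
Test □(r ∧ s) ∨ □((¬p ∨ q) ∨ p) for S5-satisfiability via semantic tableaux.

1. □(r ∧ s) ∨ □((¬p ∨ q) ∨ p), w0
2. □((¬p ∨ q) ∨ p), w0   [∨-rule on 1 (branches; this branch)]
3. (¬p ∨ q) ∨ p, w0   [□-rule on 2 via w0Rw0]
4. p, w0   [∨-rule on 3 (branches; this branch)]
Accessibility: w0Rw0

Yes, satisfiable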